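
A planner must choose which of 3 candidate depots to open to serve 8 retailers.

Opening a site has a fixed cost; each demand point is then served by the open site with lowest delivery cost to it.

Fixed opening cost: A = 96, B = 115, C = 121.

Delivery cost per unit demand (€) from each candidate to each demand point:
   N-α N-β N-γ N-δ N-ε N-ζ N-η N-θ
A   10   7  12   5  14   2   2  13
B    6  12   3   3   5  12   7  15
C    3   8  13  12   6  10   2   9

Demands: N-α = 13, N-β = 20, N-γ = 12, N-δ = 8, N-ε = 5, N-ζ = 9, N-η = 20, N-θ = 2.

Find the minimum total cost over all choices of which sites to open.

598

Open {A, B}: assign each demand point to its cheapest open site.
  N-α→B 13×6=78, N-β→A 20×7=140, N-γ→B 12×3=36, N-δ→B 8×3=24, N-ε→B 5×5=25, N-ζ→A 9×2=18, N-η→A 20×2=40, N-θ→A 2×13=26
  delivery cost 387, fixed 211 → total 598.
Compare {B, C}: delivery cost 432 + fixed 236 = 668.
Compare {A, B, C}: delivery cost 340 + fixed 332 = 672.
Compare {A, C}: delivery cost 469 + fixed 217 = 686.
All other subsets cost ≥ 668. Minimum total cost: 598.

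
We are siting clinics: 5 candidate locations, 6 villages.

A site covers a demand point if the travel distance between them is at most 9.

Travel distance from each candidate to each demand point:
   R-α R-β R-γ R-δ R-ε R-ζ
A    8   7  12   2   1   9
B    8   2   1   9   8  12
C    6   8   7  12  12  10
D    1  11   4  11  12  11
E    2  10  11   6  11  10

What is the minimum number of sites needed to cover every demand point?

Coverage sets (demand points within 9 of each site):
  A: {R-α, R-β, R-δ, R-ε, R-ζ}
  B: {R-α, R-β, R-γ, R-δ, R-ε}
  C: {R-α, R-β, R-γ}
  D: {R-α, R-γ}
  E: {R-α, R-δ}
No single site covers all 6 demand points.
But {A, B} covers everything, so the minimum is 2.

2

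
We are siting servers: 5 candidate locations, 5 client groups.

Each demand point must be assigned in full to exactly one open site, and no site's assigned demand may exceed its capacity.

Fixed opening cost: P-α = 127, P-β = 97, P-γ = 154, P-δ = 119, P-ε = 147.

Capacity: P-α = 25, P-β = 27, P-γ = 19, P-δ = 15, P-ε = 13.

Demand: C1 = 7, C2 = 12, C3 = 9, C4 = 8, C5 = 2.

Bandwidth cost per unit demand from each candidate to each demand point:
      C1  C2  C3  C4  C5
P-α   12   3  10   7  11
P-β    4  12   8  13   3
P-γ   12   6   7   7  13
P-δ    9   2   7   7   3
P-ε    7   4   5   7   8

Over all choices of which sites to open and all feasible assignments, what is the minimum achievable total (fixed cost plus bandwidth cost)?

422

Open {P-α, P-β}; cheapest assignment that respects the capacities:
  P-α (cap 25, load 20): C2, C4 — cost 12×3 + 8×7 = 92
  P-β (cap 27, load 18): C1, C3, C5 — cost 7×4 + 9×8 + 2×3 = 106
  Shipping 198, fixed 224 → total 422.
  Any other capacity-feasible assignment to {P-α, P-β} ships for at least 198.
Compare {P-β, P-δ}: its best feasible assignment gives total 450.
Compare {P-β, P-ε}: its best feasible assignment gives total 502.
Every other set of open sites that can feasibly serve all demand totals ≥ 450 even under its best assignment. Minimum: 422.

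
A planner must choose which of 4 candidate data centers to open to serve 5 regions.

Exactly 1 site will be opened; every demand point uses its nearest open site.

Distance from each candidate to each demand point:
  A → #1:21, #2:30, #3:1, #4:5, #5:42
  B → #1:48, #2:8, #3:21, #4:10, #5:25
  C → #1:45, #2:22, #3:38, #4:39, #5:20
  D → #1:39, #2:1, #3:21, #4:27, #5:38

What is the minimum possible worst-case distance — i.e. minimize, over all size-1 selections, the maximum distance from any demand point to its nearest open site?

39

Open {D}.
  Farthest demand point is #1 at distance 39 (to D); all others are ≤ 39.
With {A} the worst case is 42.
With {C} the worst case is 45.
No size-1 selection achieves below 39.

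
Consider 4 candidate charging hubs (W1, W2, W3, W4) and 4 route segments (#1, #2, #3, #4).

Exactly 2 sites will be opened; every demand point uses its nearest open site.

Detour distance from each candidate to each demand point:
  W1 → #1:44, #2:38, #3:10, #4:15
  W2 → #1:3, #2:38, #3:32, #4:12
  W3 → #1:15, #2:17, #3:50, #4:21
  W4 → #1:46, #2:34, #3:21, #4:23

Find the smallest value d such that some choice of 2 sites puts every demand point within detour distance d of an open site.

17

Open {W1, W3}.
  Farthest demand point is #2 at detour distance 17 (to W3); all others are ≤ 17.
With {W3, W4} the worst case is 21.
With {W2, W3} the worst case is 32.
No size-2 selection achieves below 17.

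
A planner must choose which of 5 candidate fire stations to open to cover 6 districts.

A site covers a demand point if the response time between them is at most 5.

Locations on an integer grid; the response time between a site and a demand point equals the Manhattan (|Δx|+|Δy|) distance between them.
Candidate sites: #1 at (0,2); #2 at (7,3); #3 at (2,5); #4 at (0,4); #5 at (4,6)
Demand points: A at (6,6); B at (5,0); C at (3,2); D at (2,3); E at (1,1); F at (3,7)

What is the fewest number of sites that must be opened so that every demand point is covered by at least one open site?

Coverage sets (demand points within 5 of each site):
  #1: {C, D, E}
  #2: {A, B, C, D}
  #3: {A, C, D, E, F}
  #4: {C, D, E}
  #5: {A, C, D, F}
No single site covers all 6 demand points.
But {#2, #3} covers everything, so the minimum is 2.

2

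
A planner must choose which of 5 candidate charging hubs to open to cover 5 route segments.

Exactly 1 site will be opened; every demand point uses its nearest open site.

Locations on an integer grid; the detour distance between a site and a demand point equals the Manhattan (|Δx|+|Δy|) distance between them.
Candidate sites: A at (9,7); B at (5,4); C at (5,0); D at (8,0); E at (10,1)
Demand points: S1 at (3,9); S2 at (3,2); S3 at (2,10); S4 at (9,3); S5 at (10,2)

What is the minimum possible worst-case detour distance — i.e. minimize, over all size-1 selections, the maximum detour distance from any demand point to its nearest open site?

9

Open {B}.
  Farthest demand point is S3 at detour distance 9 (to B); all others are ≤ 9.
With {A} the worst case is 11.
With {C} the worst case is 13.
No size-1 selection achieves below 9.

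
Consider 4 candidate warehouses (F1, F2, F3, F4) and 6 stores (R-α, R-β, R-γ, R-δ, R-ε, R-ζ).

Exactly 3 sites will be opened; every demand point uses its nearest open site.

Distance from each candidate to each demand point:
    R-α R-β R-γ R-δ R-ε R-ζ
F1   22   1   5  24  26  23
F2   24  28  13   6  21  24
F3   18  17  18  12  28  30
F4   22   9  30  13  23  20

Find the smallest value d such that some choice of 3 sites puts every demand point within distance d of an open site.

21

Open {F2, F3, F4}.
  Farthest demand point is R-ε at distance 21 (to F2); all others are ≤ 21.
With {F1, F2, F4} the worst case is 22.
With {F1, F2, F3} the worst case is 23.
No size-3 selection achieves below 21.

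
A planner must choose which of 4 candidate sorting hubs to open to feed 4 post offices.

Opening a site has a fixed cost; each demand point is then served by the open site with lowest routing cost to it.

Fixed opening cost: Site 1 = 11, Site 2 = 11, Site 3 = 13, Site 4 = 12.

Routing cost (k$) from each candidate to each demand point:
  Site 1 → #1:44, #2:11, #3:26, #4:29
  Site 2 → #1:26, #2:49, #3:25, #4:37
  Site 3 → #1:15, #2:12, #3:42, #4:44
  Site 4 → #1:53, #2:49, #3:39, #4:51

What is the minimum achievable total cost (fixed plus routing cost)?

105

Open {Site 1, Site 3}: assign each demand point to its cheapest open site.
  #1→Site 3 15, #2→Site 1 11, #3→Site 1 26, #4→Site 1 29
  routing cost 81, fixed 24 → total 105.
Compare {Site 1, Site 2}: routing cost 91 + fixed 22 = 113.
Compare {Site 2, Site 3}: routing cost 89 + fixed 24 = 113.
Compare {Site 1, Site 2, Site 3}: routing cost 80 + fixed 35 = 115.
All other subsets cost ≥ 113. Minimum total cost: 105.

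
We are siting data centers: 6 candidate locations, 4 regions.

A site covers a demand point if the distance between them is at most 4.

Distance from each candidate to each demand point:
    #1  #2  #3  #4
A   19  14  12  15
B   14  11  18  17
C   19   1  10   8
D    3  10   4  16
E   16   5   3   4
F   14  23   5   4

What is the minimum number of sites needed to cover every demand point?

3

Coverage sets (demand points within 4 of each site):
  A: {}
  B: {}
  C: {#2}
  D: {#1, #3}
  E: {#3, #4}
  F: {#4}
No 2 sites suffice: every size-2 union leaves at least one demand point uncovered.
But {C, D, E} covers everything, so the minimum is 3.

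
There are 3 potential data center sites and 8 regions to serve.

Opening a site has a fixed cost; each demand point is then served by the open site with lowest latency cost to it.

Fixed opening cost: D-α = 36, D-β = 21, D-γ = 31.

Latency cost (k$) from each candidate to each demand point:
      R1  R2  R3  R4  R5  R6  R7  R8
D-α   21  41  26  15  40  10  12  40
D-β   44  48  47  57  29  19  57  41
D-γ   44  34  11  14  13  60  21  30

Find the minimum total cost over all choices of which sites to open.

212

Open {D-α, D-γ}: assign each demand point to its cheapest open site.
  R1→D-α 21, R2→D-γ 34, R3→D-γ 11, R4→D-γ 14, R5→D-γ 13, R6→D-α 10, R7→D-α 12, R8→D-γ 30
  latency cost 145, fixed 67 → total 212.
Compare {D-α, D-β, D-γ}: latency cost 145 + fixed 88 = 233.
Compare {D-β, D-γ}: latency cost 186 + fixed 52 = 238.
Compare {D-α}: latency cost 205 + fixed 36 = 241.
All other subsets cost ≥ 233. Minimum total cost: 212.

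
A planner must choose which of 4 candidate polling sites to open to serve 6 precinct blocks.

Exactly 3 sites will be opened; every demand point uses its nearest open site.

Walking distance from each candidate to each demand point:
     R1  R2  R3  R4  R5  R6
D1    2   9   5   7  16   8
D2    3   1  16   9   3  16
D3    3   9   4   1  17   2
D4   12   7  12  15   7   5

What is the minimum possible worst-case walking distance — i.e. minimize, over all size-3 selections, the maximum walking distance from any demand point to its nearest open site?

Open {D1, D2, D3}.
  Farthest demand point is R3 at walking distance 4 (to D3); all others are ≤ 4.
With {D2, D3, D4} the worst case is 4.
With {D1, D2, D4} the worst case is 7.
No size-3 selection achieves below 4.

4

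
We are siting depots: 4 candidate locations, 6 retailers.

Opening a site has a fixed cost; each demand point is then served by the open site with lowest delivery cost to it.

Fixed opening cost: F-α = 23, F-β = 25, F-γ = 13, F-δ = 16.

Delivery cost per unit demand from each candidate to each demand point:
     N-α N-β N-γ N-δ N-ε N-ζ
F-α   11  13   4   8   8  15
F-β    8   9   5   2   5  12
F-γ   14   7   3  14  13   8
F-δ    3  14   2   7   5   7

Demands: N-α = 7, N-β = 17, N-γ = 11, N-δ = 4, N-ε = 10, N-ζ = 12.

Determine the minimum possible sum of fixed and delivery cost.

353

Open {F-γ, F-δ}: assign each demand point to its cheapest open site.
  N-α→F-δ 7×3=21, N-β→F-γ 17×7=119, N-γ→F-δ 11×2=22, N-δ→F-δ 4×7=28, N-ε→F-δ 10×5=50, N-ζ→F-δ 12×7=84
  delivery cost 324, fixed 29 → total 353.
Compare {F-β, F-γ, F-δ}: delivery cost 304 + fixed 54 = 358.
Compare {F-α, F-γ, F-δ}: delivery cost 324 + fixed 52 = 376.
Compare {F-β, F-δ}: delivery cost 338 + fixed 41 = 379.
All other subsets cost ≥ 358. Minimum total cost: 353.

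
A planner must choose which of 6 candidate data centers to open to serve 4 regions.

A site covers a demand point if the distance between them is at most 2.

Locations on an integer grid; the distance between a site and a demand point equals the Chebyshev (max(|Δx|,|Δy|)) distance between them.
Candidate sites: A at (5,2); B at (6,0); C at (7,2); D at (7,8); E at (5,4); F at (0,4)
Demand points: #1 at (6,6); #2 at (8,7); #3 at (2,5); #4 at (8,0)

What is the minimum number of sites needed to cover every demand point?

3

Coverage sets (demand points within 2 of each site):
  A: {}
  B: {#4}
  C: {#4}
  D: {#1, #2}
  E: {#1}
  F: {#3}
No 2 sites suffice: every size-2 union leaves at least one demand point uncovered.
But {B, D, F} covers everything, so the minimum is 3.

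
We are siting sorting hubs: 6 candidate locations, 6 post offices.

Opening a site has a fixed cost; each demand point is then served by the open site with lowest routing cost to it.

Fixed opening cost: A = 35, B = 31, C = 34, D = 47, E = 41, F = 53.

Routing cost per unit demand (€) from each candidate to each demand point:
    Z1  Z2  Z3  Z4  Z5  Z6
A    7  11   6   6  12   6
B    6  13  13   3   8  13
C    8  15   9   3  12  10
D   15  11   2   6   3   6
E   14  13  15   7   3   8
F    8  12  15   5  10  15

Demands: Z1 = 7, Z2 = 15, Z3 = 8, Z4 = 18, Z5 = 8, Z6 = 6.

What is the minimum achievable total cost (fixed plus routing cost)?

415

Open {B, D}: assign each demand point to its cheapest open site.
  Z1→B 7×6=42, Z2→D 15×11=165, Z3→D 8×2=16, Z4→B 18×3=54, Z5→D 8×3=24, Z6→D 6×6=36
  routing cost 337, fixed 78 → total 415.
Compare {C, D}: routing cost 351 + fixed 81 = 432.
Compare {B, C, D}: routing cost 337 + fixed 112 = 449.
Compare {A, B, D}: routing cost 337 + fixed 113 = 450.
All other subsets cost ≥ 432. Minimum total cost: 415.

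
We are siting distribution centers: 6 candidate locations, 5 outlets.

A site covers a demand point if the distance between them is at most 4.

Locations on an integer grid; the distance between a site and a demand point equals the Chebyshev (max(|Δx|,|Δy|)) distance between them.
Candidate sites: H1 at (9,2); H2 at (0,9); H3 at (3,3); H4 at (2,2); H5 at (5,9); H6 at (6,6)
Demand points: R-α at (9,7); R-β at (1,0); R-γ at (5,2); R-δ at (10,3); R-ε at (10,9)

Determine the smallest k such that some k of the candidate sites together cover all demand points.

Coverage sets (demand points within 4 of each site):
  H1: {R-γ, R-δ}
  H2: {}
  H3: {R-β, R-γ}
  H4: {R-β, R-γ}
  H5: {R-α}
  H6: {R-α, R-γ, R-δ, R-ε}
No single site covers all 5 demand points.
But {H3, H6} covers everything, so the minimum is 2.

2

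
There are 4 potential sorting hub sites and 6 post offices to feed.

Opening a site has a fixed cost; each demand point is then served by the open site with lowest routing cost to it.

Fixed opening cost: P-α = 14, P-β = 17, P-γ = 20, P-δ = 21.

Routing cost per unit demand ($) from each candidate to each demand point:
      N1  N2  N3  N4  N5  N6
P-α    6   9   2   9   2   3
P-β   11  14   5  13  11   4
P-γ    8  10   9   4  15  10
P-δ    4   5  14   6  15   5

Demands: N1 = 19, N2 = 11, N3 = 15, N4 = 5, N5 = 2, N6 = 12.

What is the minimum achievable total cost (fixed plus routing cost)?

266

Open {P-α, P-δ}: assign each demand point to its cheapest open site.
  N1→P-δ 19×4=76, N2→P-δ 11×5=55, N3→P-α 15×2=30, N4→P-δ 5×6=30, N5→P-α 2×2=4, N6→P-α 12×3=36
  routing cost 231, fixed 35 → total 266.
Compare {P-α, P-γ, P-δ}: routing cost 221 + fixed 55 = 276.
Compare {P-α, P-β, P-δ}: routing cost 231 + fixed 52 = 283.
Compare {P-α, P-β, P-γ, P-δ}: routing cost 221 + fixed 72 = 293.
All other subsets cost ≥ 276. Minimum total cost: 266.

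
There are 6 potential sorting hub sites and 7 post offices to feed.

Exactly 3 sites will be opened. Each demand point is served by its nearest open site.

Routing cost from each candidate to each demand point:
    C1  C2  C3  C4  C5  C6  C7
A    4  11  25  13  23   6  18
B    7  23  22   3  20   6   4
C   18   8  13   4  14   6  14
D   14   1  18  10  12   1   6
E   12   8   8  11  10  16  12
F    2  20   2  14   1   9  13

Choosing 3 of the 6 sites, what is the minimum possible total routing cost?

Open {B, D, F}.
  C1→F 2, C2→D 1, C3→F 2, C4→B 3, C5→F 1, C6→D 1, C7→B 4  ⇒ total 14.
Compare {C, D, F}: total 17.
Compare {A, D, F}: total 23.
No size-3 selection does better; minimum is 14.

14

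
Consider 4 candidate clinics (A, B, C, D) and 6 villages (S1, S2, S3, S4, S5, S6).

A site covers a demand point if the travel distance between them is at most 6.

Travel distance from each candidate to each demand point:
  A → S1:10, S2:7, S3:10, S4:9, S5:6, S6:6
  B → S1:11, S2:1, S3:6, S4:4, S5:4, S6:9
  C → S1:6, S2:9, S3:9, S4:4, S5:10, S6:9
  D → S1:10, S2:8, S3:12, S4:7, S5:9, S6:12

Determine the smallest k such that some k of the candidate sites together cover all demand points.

3

Coverage sets (demand points within 6 of each site):
  A: {S5, S6}
  B: {S2, S3, S4, S5}
  C: {S1, S4}
  D: {}
No 2 sites suffice: every size-2 union leaves at least one demand point uncovered.
But {A, B, C} covers everything, so the minimum is 3.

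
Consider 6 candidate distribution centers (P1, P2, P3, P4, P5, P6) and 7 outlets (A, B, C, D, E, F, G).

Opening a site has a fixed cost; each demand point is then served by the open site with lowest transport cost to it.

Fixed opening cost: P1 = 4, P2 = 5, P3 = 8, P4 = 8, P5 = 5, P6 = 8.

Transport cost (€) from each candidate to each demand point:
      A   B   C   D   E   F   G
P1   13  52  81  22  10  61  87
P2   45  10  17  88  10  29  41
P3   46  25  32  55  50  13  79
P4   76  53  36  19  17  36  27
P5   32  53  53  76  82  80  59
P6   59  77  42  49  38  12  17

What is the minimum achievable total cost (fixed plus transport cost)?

Open {P1, P2, P6}: assign each demand point to its cheapest open site.
  A→P1 13, B→P2 10, C→P2 17, D→P1 22, E→P1 10, F→P6 12, G→P6 17
  transport cost 101, fixed 17 → total 118.
Compare {P1, P2, P4, P6}: transport cost 98 + fixed 25 = 123.
Compare {P1, P2, P5, P6}: transport cost 101 + fixed 22 = 123.
Compare {P1, P2, P3, P6}: transport cost 101 + fixed 25 = 126.
All other subsets cost ≥ 123. Minimum total cost: 118.

118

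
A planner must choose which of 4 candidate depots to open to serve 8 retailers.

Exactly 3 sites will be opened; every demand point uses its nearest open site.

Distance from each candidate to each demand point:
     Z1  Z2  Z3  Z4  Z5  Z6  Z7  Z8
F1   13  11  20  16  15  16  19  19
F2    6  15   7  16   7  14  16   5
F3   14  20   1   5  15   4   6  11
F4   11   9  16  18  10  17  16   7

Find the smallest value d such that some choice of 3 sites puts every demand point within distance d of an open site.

9

Open {F2, F3, F4}.
  Farthest demand point is Z2 at distance 9 (to F4); all others are ≤ 9.
With {F1, F2, F3} the worst case is 11.
With {F1, F3, F4} the worst case is 11.
No size-3 selection achieves below 9.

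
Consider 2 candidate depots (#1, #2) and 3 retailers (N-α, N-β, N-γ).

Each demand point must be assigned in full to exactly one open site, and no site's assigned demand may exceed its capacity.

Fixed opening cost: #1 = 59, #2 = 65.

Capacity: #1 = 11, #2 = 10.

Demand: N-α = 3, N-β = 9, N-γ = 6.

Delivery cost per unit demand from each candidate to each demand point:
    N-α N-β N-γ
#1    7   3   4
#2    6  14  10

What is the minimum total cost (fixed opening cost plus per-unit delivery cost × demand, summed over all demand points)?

229

Open {#1, #2}; cheapest assignment that respects the capacities:
  #1 (cap 11, load 9): N-β — cost 9×3 = 27
  #2 (cap 10, load 9): N-α, N-γ — cost 3×6 + 6×10 = 78
  Shipping 105, fixed 124 → total 229.
  Any other capacity-feasible assignment to {#1, #2} ships for at least 105.
Total demand is 18 and no other set of sites has combined capacity ≥ 18, so {#1, #2} is the only feasible choice of open sites. Minimum: 229.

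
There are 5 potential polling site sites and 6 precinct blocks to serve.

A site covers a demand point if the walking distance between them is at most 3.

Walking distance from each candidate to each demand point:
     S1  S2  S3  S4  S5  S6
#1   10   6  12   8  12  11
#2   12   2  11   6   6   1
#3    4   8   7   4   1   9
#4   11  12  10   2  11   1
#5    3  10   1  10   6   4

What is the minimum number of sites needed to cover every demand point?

4

Coverage sets (demand points within 3 of each site):
  #1: {}
  #2: {S2, S6}
  #3: {S5}
  #4: {S4, S6}
  #5: {S1, S3}
No 3 sites suffice: every size-3 union leaves at least one demand point uncovered.
But {#2, #3, #4, #5} covers everything, so the minimum is 4.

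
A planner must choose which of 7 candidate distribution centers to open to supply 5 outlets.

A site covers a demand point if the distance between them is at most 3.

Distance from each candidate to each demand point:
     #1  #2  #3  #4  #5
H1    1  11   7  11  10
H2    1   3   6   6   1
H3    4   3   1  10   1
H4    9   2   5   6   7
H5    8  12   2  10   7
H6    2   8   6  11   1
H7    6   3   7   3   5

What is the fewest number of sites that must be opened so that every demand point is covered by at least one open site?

3

Coverage sets (demand points within 3 of each site):
  H1: {#1}
  H2: {#1, #2, #5}
  H3: {#2, #3, #5}
  H4: {#2}
  H5: {#3}
  H6: {#1, #5}
  H7: {#2, #4}
No 2 sites suffice: every size-2 union leaves at least one demand point uncovered.
But {H1, H3, H7} covers everything, so the minimum is 3.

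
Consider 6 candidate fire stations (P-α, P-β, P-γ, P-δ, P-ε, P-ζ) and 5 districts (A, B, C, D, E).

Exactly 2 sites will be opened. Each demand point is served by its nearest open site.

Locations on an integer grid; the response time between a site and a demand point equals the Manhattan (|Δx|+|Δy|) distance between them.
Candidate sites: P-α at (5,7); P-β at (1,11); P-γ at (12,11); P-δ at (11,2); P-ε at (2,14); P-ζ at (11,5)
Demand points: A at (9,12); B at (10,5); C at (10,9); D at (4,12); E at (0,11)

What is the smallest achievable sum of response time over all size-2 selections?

20

Open {P-β, P-ζ}.
  A→P-β 9, B→P-ζ 1, C→P-ζ 5, D→P-β 4, E→P-β 1  ⇒ total 20.
Compare {P-β, P-γ}: total 21.
Compare {P-ε, P-ζ}: total 24.
No size-2 selection does better; minimum is 20.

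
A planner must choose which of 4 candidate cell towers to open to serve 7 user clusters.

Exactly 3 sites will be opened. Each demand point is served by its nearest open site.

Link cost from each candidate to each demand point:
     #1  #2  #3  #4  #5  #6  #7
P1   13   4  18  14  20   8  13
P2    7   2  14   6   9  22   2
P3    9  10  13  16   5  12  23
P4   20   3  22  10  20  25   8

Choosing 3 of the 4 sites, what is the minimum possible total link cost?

Open {P1, P2, P3}.
  #1→P2 7, #2→P2 2, #3→P3 13, #4→P2 6, #5→P3 5, #6→P1 8, #7→P2 2  ⇒ total 43.
Compare {P2, P3, P4}: total 47.
Compare {P1, P2, P4}: total 48.
No size-3 selection does better; minimum is 43.

43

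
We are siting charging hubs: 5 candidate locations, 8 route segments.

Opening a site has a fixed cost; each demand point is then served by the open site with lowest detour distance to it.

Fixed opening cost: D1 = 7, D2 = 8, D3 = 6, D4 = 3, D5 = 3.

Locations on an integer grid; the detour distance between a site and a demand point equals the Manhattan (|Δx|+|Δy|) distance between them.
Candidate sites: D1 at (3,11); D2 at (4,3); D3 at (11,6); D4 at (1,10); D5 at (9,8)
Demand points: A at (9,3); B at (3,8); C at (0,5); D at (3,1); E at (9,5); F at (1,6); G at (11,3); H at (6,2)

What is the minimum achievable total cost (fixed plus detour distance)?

Open {D2, D3, D4}: assign each demand point to its cheapest open site.
  A→D2 5, B→D4 4, C→D2 6, D→D2 3, E→D3 3, F→D4 4, G→D3 3, H→D2 3
  detour distance 31, fixed 17 → total 48.
Compare {D2, D3}: detour distance 35 + fixed 14 = 49.
Compare {D2, D4, D5}: detour distance 35 + fixed 14 = 49.
Compare {D2, D4}: detour distance 39 + fixed 11 = 50.
All other subsets cost ≥ 49. Minimum total cost: 48.

48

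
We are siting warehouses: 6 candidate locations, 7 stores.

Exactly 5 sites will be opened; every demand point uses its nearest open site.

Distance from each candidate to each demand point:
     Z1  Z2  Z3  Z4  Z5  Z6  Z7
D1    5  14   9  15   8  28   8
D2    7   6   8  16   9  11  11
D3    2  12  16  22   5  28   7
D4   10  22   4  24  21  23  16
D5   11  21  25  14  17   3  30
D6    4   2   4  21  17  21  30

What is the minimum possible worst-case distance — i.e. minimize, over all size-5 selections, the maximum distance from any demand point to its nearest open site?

14

Open {D1, D2, D3, D4, D5}.
  Farthest demand point is Z4 at distance 14 (to D5); all others are ≤ 14.
With {D1, D2, D3, D5, D6} the worst case is 14.
With {D1, D2, D4, D5, D6} the worst case is 14.
No size-5 selection achieves below 14.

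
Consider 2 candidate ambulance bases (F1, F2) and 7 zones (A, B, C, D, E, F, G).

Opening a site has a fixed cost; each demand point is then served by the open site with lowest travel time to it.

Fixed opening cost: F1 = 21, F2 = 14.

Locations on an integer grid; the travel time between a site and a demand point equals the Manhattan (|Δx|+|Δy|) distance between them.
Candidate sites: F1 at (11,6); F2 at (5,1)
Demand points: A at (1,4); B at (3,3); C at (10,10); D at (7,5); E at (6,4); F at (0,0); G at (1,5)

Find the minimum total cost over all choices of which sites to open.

63

Open {F2}: assign each demand point to its cheapest open site.
  A→F2 7, B→F2 4, C→F2 14, D→F2 6, E→F2 4, F→F2 6, G→F2 8
  travel time 49, fixed 14 → total 63.
Compare {F1, F2}: travel time 39 + fixed 35 = 74.
Compare {F1}: travel time 68 + fixed 21 = 89.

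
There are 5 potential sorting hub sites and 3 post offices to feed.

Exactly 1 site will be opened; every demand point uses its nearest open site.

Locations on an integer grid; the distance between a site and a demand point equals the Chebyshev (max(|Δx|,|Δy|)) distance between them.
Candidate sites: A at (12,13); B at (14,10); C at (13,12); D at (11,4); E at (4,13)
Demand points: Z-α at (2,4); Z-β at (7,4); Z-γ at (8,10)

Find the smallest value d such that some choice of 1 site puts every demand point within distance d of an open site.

Open {D}.
  Farthest demand point is Z-α at distance 9 (to D); all others are ≤ 9.
With {E} the worst case is 9.
With {A} the worst case is 10.
No size-1 selection achieves below 9.

9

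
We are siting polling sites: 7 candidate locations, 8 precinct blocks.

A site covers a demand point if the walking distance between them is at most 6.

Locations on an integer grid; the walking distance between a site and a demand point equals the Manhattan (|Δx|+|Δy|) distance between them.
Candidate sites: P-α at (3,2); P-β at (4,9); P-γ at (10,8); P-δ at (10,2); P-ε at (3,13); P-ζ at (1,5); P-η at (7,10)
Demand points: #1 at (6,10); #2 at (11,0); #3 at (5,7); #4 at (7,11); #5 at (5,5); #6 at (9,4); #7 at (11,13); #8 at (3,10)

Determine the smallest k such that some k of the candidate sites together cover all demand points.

3

Coverage sets (demand points within 6 of each site):
  P-α: {#5}
  P-β: {#1, #3, #4, #5, #8}
  P-γ: {#1, #3, #4, #6, #7}
  P-δ: {#2, #6}
  P-ε: {#1, #4, #8}
  P-ζ: {#3, #5}
  P-η: {#1, #3, #4, #8}
No 2 sites suffice: every size-2 union leaves at least one demand point uncovered.
But {P-β, P-γ, P-δ} covers everything, so the minimum is 3.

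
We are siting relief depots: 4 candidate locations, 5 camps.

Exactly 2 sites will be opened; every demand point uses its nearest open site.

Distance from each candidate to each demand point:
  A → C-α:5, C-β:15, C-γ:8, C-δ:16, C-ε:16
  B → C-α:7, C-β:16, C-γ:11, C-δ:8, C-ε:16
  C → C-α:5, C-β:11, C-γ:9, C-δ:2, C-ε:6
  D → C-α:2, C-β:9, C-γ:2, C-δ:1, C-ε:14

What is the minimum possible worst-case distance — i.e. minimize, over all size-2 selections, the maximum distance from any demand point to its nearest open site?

9

Open {C, D}.
  Farthest demand point is C-β at distance 9 (to D); all others are ≤ 9.
With {A, C} the worst case is 11.
With {B, C} the worst case is 11.
No size-2 selection achieves below 9.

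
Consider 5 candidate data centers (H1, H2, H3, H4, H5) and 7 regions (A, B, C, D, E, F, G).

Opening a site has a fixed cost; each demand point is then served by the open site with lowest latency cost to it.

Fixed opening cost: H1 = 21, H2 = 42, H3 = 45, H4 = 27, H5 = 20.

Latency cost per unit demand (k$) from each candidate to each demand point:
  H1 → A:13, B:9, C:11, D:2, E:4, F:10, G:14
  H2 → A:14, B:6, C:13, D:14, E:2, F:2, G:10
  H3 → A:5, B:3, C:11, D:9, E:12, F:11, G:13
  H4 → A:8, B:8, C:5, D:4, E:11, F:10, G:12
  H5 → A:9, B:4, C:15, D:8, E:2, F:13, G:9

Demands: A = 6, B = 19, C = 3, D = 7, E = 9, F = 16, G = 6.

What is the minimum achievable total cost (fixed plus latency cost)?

352

Open {H1, H2, H3}: assign each demand point to its cheapest open site.
  A→H3 6×5=30, B→H3 19×3=57, C→H1 3×11=33, D→H1 7×2=14, E→H2 9×2=18, F→H2 16×2=32, G→H2 6×10=60
  latency cost 244, fixed 108 → total 352.
Compare {H2, H3, H4}: latency cost 240 + fixed 114 = 354.
Compare {H2, H4, H5}: latency cost 271 + fixed 89 = 360.
Compare {H1, H2, H3, H4}: latency cost 226 + fixed 135 = 361.
All other subsets cost ≥ 354. Minimum total cost: 352.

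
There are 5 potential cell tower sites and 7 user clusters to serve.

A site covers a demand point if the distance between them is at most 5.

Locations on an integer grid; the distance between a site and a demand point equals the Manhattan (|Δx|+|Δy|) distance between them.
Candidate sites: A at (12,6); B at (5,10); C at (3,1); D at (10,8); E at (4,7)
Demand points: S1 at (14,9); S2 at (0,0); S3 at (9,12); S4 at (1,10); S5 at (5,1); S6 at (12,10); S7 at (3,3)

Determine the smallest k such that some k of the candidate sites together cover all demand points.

3

Coverage sets (demand points within 5 of each site):
  A: {S1, S6}
  B: {S4}
  C: {S2, S5, S7}
  D: {S1, S3, S6}
  E: {S7}
No 2 sites suffice: every size-2 union leaves at least one demand point uncovered.
But {B, C, D} covers everything, so the minimum is 3.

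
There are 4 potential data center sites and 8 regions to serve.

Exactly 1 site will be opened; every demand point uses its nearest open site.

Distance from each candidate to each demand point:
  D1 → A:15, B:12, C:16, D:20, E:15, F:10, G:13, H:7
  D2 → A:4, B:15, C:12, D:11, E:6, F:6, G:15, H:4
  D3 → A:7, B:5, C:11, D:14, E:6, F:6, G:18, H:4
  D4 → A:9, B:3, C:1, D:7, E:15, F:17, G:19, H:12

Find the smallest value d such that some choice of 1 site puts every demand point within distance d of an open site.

Open {D2}.
  Farthest demand point is B at distance 15 (to D2); all others are ≤ 15.
With {D3} the worst case is 18.
With {D4} the worst case is 19.
No size-1 selection achieves below 15.

15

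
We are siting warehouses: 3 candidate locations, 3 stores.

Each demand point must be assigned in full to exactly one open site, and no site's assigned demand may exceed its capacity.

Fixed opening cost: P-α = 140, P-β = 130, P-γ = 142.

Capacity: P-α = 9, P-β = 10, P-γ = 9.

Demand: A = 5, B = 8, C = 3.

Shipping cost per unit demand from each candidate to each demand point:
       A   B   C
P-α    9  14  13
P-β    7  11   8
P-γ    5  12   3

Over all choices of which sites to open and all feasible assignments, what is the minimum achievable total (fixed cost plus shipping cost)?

394

Open {P-β, P-γ}; cheapest assignment that respects the capacities:
  P-β (cap 10, load 8): B — cost 8×11 = 88
  P-γ (cap 9, load 8): A, C — cost 5×5 + 3×3 = 34
  Shipping 122, fixed 272 → total 394.
  Any other capacity-feasible assignment to {P-β, P-γ} ships for at least 122.
Compare {P-α, P-γ}: its best feasible assignment gives total 428.
Compare {P-α, P-β}: its best feasible assignment gives total 441.
Every other set of open sites that can feasibly serve all demand totals ≥ 428 even under its best assignment. Minimum: 394.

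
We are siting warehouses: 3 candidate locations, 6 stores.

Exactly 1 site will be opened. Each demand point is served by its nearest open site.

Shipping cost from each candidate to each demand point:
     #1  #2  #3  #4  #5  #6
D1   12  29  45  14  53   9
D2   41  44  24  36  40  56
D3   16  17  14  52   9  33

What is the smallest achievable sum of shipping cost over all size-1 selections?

141

Open {D3}.
  #1→D3 16, #2→D3 17, #3→D3 14, #4→D3 52, #5→D3 9, #6→D3 33  ⇒ total 141.
Compare {D1}: total 162.
Compare {D2}: total 241.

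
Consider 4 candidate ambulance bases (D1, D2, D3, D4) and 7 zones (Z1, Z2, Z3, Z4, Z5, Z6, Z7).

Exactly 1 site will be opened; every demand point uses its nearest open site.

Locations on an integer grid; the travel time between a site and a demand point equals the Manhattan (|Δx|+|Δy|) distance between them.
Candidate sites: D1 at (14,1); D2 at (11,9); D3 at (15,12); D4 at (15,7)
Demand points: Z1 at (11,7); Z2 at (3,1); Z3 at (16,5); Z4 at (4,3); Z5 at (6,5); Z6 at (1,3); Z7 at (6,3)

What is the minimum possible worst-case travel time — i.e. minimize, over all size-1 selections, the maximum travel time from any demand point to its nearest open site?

Open {D1}.
  Farthest demand point is Z6 at travel time 15 (to D1); all others are ≤ 15.
With {D2} the worst case is 16.
With {D4} the worst case is 18.
No size-1 selection achieves below 15.

15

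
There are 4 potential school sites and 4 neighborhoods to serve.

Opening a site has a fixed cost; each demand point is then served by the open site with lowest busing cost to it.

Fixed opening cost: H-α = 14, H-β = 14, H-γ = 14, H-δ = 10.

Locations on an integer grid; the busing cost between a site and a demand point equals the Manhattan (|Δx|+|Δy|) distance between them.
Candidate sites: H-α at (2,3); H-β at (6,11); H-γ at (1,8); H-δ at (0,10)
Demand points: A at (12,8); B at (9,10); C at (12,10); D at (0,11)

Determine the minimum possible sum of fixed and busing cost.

40

Open {H-β}: assign each demand point to its cheapest open site.
  A→H-β 9, B→H-β 4, C→H-β 7, D→H-β 6
  busing cost 26, fixed 14 → total 40.
Compare {H-β, H-δ}: busing cost 21 + fixed 24 = 45.
Compare {H-δ}: busing cost 36 + fixed 10 = 46.
Compare {H-γ}: busing cost 38 + fixed 14 = 52.
All other subsets cost ≥ 45. Minimum total cost: 40.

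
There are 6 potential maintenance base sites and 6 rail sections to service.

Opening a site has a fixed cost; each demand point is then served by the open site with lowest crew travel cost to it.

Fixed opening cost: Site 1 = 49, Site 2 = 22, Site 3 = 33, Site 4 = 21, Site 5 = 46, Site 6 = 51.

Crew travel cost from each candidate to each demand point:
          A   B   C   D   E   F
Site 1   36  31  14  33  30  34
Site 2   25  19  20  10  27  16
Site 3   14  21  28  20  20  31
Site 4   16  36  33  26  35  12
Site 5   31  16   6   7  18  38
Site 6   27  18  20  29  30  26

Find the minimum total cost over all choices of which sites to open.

139

Open {Site 2}: assign each demand point to its cheapest open site.
  A→Site 2 25, B→Site 2 19, C→Site 2 20, D→Site 2 10, E→Site 2 27, F→Site 2 16
  crew travel cost 117, fixed 22 → total 139.
Compare {Site 4, Site 5}: crew travel cost 75 + fixed 67 = 142.
Compare {Site 2, Site 4}: crew travel cost 104 + fixed 43 = 147.
Compare {Site 2, Site 3}: crew travel cost 99 + fixed 55 = 154.
All other subsets cost ≥ 142. Minimum total cost: 139.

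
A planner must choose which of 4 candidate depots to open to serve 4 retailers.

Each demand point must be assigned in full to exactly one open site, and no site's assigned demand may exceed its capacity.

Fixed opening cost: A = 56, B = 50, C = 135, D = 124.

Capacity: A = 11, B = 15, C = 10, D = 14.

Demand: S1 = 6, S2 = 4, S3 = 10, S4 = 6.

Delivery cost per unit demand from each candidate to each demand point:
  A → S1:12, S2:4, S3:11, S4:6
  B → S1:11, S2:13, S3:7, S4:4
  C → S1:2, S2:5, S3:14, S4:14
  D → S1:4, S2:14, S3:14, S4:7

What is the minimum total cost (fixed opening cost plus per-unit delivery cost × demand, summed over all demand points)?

362

Open {B, D}; cheapest assignment that respects the capacities:
  B (cap 15, load 14): S2, S3 — cost 4×13 + 10×7 = 122
  D (cap 14, load 12): S1, S4 — cost 6×4 + 6×7 = 66
  Shipping 188, fixed 174 → total 362.
  Any other capacity-feasible assignment to {B, D} ships for at least 188.
Compare {A, B, C}: its best feasible assignment gives total 375.
Compare {A, B, D}: its best feasible assignment gives total 376.
Every other set of open sites that can feasibly serve all demand totals ≥ 375 even under its best assignment. Minimum: 362.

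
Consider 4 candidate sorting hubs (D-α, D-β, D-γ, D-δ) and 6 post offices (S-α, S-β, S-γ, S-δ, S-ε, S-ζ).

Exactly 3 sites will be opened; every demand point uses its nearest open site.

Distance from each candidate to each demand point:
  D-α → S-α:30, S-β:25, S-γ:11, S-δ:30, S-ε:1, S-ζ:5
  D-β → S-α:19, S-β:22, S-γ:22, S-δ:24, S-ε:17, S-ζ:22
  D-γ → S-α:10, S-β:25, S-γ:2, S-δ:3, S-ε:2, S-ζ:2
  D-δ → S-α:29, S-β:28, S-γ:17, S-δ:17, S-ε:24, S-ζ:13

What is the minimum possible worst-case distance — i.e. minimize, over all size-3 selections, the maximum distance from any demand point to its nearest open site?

22

Open {D-α, D-β, D-γ}.
  Farthest demand point is S-β at distance 22 (to D-β); all others are ≤ 22.
With {D-α, D-β, D-δ} the worst case is 22.
With {D-β, D-γ, D-δ} the worst case is 22.
No size-3 selection achieves below 22.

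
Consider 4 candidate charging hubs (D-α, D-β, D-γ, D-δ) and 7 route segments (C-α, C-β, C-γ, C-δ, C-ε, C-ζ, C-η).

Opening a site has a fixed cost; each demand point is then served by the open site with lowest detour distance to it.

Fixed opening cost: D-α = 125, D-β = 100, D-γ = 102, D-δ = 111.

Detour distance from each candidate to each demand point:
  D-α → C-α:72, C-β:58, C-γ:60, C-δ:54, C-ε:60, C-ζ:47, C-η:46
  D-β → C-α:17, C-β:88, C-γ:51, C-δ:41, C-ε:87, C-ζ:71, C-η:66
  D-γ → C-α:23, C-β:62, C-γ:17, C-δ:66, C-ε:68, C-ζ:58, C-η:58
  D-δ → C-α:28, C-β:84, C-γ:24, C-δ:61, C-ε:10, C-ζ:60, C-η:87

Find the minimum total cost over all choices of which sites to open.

454

Open {D-γ}: assign each demand point to its cheapest open site.
  C-α→D-γ 23, C-β→D-γ 62, C-γ→D-γ 17, C-δ→D-γ 66, C-ε→D-γ 68, C-ζ→D-γ 58, C-η→D-γ 58
  detour distance 352, fixed 102 → total 454.
Compare {D-δ}: detour distance 354 + fixed 111 = 465.
Compare {D-γ, D-δ}: detour distance 289 + fixed 213 = 502.
Compare {D-α, D-δ}: detour distance 267 + fixed 236 = 503.
All other subsets cost ≥ 465. Minimum total cost: 454.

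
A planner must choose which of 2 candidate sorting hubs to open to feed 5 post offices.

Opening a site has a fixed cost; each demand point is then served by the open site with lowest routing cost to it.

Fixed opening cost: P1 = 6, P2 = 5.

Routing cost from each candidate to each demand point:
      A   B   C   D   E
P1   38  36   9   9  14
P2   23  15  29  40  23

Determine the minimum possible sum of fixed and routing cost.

Open {P1, P2}: assign each demand point to its cheapest open site.
  A→P2 23, B→P2 15, C→P1 9, D→P1 9, E→P1 14
  routing cost 70, fixed 11 → total 81.
Compare {P1}: routing cost 106 + fixed 6 = 112.
Compare {P2}: routing cost 130 + fixed 5 = 135.

81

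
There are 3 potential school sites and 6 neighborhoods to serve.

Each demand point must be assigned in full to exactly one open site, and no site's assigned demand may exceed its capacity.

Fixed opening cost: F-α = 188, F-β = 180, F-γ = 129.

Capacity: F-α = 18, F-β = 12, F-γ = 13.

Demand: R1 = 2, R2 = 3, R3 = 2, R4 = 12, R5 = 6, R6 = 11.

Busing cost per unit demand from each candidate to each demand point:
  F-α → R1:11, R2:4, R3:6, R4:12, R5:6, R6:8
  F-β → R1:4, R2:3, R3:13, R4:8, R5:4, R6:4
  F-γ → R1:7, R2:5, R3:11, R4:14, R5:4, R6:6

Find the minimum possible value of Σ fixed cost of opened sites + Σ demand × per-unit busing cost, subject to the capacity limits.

Open {F-α, F-β, F-γ}; cheapest assignment that respects the capacities:
  F-α (cap 18, load 11): R2, R3, R5 — cost 3×4 + 2×6 + 6×6 = 60
  F-β (cap 12, load 12): R4 — cost 12×8 = 96
  F-γ (cap 13, load 13): R1, R6 — cost 2×7 + 11×6 = 80
  Shipping 236, fixed 497 → total 733.
  Any other capacity-feasible assignment to {F-α, F-β, F-γ} ships for at least 236.
Total demand is 36 and no other set of sites has combined capacity ≥ 36, so {F-α, F-β, F-γ} is the only feasible choice of open sites. Minimum: 733.

733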